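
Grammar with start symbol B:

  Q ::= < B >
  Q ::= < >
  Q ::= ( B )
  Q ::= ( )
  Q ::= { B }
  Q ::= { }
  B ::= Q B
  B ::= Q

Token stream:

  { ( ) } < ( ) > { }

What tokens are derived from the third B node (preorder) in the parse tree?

< ( ) > { }

[B [Q { [B [Q ( )]] }] [B [Q < [B [Q ( )]] >] [B [Q { }]]]]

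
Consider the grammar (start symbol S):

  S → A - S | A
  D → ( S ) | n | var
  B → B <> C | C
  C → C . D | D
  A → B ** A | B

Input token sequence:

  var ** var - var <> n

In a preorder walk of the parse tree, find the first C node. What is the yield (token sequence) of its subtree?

[S [A [B [C [D var]]] ** [A [B [C [D var]]]]] - [S [A [B [B [C [D var]]] <> [C [D n]]]]]]

var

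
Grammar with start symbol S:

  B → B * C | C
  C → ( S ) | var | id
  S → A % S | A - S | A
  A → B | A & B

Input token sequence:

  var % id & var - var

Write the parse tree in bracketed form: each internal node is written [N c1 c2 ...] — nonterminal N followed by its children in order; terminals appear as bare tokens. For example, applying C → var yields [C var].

[S [A [B [C var]]] % [S [A [A [B [C id]]] & [B [C var]]] - [S [A [B [C var]]]]]]

S
A % S
B % S
C % S
var % S
var % A - S
var % A & B - S
var % B & B - S
var % C & B - S
var % id & B - S
var % id & C - S
var % id & var - S
var % id & var - A
var % id & var - B
var % id & var - C
var % id & var - var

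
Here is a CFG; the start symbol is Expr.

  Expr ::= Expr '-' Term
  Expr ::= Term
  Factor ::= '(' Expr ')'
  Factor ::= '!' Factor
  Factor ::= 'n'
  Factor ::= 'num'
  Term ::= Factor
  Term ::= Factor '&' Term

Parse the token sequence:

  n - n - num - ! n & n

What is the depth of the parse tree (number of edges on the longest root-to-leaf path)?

[Expr [Expr [Expr [Expr [Term [Factor n]]] - [Term [Factor n]]] - [Term [Factor num]]] - [Term [Factor ! [Factor n]] & [Term [Factor n]]]]

6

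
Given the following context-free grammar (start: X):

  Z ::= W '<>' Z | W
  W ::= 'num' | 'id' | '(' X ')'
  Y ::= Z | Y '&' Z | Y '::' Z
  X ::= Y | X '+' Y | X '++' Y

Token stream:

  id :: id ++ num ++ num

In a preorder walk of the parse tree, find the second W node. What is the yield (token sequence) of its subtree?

id

[X [X [X [Y [Y [Z [W id]]] :: [Z [W id]]]] ++ [Y [Z [W num]]]] ++ [Y [Z [W num]]]]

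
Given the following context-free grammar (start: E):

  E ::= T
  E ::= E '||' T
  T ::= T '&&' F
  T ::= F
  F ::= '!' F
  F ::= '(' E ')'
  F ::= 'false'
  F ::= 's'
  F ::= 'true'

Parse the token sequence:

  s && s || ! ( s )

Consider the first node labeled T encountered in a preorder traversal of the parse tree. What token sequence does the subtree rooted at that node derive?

[E [E [T [T [F s]] && [F s]]] || [T [F ! [F ( [E [T [F s]]] )]]]]

s && s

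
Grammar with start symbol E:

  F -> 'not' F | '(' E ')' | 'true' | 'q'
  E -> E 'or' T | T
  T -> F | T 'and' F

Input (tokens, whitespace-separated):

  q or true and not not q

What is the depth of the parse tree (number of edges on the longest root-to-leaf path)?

[E [E [T [F q]]] or [T [T [F true]] and [F not [F not [F q]]]]]

5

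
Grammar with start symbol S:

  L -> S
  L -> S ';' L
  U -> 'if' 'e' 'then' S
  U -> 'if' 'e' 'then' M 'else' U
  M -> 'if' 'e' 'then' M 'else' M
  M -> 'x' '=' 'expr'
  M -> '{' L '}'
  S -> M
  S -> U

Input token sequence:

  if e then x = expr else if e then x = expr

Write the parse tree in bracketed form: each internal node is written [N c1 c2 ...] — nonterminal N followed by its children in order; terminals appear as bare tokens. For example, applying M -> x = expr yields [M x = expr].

S
U
if e then M else U
if e then x = expr else U
if e then x = expr else if e then S
if e then x = expr else if e then M
if e then x = expr else if e then x = expr

[S [U if e then [M x = expr] else [U if e then [S [M x = expr]]]]]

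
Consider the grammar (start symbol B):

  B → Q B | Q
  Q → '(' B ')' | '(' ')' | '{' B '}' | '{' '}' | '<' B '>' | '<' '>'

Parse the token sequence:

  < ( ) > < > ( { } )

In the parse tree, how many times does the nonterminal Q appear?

[B [Q < [B [Q ( )]] >] [B [Q < >] [B [Q ( [B [Q { }]] )]]]]

5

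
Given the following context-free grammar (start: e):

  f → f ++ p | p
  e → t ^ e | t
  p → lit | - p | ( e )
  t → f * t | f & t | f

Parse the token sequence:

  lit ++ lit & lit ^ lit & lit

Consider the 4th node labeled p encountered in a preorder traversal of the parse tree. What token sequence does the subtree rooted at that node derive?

lit

[e [t [f [f [p lit]] ++ [p lit]] & [t [f [p lit]]]] ^ [e [t [f [p lit]] & [t [f [p lit]]]]]]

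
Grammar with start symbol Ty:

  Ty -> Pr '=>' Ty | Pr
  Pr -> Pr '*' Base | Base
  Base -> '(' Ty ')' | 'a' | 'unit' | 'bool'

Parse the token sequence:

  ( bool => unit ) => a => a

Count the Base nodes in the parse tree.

[Ty [Pr [Base ( [Ty [Pr [Base bool]] => [Ty [Pr [Base unit]]]] )]] => [Ty [Pr [Base a]] => [Ty [Pr [Base a]]]]]

5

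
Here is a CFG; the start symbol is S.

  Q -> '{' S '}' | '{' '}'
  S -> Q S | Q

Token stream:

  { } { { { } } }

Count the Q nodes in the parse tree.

[S [Q { }] [S [Q { [S [Q { [S [Q { }]] }]] }]]]

4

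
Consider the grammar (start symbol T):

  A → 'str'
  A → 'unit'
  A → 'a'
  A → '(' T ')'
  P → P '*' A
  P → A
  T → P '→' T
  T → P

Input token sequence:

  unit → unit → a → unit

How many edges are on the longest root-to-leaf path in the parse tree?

6

[T [P [A unit]] → [T [P [A unit]] → [T [P [A a]] → [T [P [A unit]]]]]]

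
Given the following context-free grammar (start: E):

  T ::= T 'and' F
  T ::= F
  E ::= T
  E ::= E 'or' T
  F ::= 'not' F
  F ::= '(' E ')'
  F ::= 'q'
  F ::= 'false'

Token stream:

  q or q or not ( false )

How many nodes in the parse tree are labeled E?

[E [E [E [T [F q]]] or [T [F q]]] or [T [F not [F ( [E [T [F false]]] )]]]]

4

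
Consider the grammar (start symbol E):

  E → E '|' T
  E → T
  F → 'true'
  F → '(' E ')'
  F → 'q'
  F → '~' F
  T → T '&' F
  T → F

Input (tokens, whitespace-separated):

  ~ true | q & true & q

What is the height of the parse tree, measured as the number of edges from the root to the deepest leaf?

[E [E [T [F ~ [F true]]]] | [T [T [T [F q]] & [F true]] & [F q]]]

5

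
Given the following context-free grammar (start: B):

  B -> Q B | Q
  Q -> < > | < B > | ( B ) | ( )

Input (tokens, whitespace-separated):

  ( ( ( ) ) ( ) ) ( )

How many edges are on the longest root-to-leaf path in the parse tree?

6

[B [Q ( [B [Q ( [B [Q ( )]] )] [B [Q ( )]]] )] [B [Q ( )]]]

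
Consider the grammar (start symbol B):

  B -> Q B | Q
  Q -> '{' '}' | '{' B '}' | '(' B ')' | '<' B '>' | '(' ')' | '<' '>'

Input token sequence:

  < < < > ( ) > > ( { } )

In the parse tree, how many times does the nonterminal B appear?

6

[B [Q < [B [Q < [B [Q < >] [B [Q ( )]]] >]] >] [B [Q ( [B [Q { }]] )]]]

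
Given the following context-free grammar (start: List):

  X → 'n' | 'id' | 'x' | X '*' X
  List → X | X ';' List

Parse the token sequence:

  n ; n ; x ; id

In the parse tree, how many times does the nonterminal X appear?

4

[List [X n] ; [List [X n] ; [List [X x] ; [List [X id]]]]]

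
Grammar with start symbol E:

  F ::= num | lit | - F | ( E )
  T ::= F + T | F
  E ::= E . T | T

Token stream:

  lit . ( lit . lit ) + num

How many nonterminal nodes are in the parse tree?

14

[E [E [T [F lit]]] . [T [F ( [E [E [T [F lit]]] . [T [F lit]]] )] + [T [F num]]]]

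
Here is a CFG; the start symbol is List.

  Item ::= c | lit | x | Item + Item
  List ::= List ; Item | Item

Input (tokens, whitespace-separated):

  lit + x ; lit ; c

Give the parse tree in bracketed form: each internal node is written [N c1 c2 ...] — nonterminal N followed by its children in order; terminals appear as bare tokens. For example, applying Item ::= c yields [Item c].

[List [List [List [Item [Item lit] + [Item x]]] ; [Item lit]] ; [Item c]]

List
List ; Item
List ; Item ; Item
Item ; Item ; Item
Item + Item ; Item ; Item
lit + Item ; Item ; Item
lit + x ; Item ; Item
lit + x ; lit ; Item
lit + x ; lit ; c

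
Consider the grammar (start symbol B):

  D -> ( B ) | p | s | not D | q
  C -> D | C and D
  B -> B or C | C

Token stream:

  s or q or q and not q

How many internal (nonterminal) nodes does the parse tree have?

12

[B [B [B [C [D s]]] or [C [D q]]] or [C [C [D q]] and [D not [D q]]]]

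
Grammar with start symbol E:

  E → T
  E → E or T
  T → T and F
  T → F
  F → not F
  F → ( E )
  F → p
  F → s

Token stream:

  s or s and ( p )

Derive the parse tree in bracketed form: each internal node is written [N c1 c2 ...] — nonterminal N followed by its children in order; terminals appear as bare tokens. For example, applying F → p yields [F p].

E
E or T
T or T
F or T
s or T
s or T and F
s or F and F
s or s and F
s or s and ( E )
s or s and ( T )
s or s and ( F )
s or s and ( p )

[E [E [T [F s]]] or [T [T [F s]] and [F ( [E [T [F p]]] )]]]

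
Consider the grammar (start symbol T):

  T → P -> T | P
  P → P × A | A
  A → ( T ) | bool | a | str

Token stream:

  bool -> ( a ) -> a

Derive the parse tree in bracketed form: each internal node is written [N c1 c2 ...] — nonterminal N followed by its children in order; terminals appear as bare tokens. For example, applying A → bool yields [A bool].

[T [P [A bool]] -> [T [P [A ( [T [P [A a]]] )]] -> [T [P [A a]]]]]

T
P -> T
A -> T
bool -> T
bool -> P -> T
bool -> A -> T
bool -> ( T ) -> T
bool -> ( P ) -> T
bool -> ( A ) -> T
bool -> ( a ) -> T
bool -> ( a ) -> P
bool -> ( a ) -> A
bool -> ( a ) -> a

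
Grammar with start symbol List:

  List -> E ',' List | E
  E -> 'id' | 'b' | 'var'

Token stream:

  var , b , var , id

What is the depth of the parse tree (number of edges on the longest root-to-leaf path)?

5

[List [E var] , [List [E b] , [List [E var] , [List [E id]]]]]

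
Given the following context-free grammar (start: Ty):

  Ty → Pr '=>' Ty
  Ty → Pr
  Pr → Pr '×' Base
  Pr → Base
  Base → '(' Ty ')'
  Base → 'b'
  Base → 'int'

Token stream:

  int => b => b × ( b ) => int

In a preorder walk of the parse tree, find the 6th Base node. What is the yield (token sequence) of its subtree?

int

[Ty [Pr [Base int]] => [Ty [Pr [Base b]] => [Ty [Pr [Pr [Base b]] × [Base ( [Ty [Pr [Base b]]] )]] => [Ty [Pr [Base int]]]]]]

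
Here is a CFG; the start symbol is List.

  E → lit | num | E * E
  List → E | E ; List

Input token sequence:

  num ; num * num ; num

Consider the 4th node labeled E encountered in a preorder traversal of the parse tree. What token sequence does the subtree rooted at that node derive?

[List [E num] ; [List [E [E num] * [E num]] ; [List [E num]]]]

num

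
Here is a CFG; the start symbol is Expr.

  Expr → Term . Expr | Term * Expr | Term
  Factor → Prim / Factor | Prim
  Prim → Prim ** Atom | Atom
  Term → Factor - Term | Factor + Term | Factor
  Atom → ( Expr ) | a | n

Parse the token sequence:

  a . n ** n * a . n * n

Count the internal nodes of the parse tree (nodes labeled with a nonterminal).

27

[Expr [Term [Factor [Prim [Atom a]]]] . [Expr [Term [Factor [Prim [Prim [Atom n]] ** [Atom n]]]] * [Expr [Term [Factor [Prim [Atom a]]]] . [Expr [Term [Factor [Prim [Atom n]]]] * [Expr [Term [Factor [Prim [Atom n]]]]]]]]]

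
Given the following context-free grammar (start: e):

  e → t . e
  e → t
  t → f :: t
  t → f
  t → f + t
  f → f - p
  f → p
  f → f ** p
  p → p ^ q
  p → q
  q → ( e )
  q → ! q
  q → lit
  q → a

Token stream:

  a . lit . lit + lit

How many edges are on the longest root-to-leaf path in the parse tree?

8

[e [t [f [p [q a]]]] . [e [t [f [p [q lit]]]] . [e [t [f [p [q lit]]] + [t [f [p [q lit]]]]]]]]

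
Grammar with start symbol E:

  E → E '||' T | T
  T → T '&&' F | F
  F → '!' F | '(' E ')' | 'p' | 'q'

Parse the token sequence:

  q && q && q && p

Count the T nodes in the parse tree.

4

[E [T [T [T [T [F q]] && [F q]] && [F q]] && [F p]]]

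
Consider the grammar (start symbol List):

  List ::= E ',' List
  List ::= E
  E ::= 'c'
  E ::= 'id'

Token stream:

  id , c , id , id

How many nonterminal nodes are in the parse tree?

[List [E id] , [List [E c] , [List [E id] , [List [E id]]]]]

8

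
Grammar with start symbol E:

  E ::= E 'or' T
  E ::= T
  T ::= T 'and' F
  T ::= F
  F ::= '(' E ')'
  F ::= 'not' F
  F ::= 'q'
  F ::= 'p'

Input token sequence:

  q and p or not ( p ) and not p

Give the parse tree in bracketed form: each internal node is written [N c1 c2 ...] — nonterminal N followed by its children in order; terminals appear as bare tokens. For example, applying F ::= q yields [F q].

[E [E [T [T [F q]] and [F p]]] or [T [T [F not [F ( [E [T [F p]]] )]]] and [F not [F p]]]]

E
E or T
T or T
T and F or T
F and F or T
q and F or T
q and p or T
q and p or T and F
q and p or F and F
q and p or not F and F
q and p or not ( E ) and F
q and p or not ( T ) and F
q and p or not ( F ) and F
q and p or not ( p ) and F
q and p or not ( p ) and not F
q and p or not ( p ) and not p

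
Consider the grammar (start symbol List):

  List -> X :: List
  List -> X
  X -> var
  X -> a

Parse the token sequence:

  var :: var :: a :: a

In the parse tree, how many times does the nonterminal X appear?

[List [X var] :: [List [X var] :: [List [X a] :: [List [X a]]]]]

4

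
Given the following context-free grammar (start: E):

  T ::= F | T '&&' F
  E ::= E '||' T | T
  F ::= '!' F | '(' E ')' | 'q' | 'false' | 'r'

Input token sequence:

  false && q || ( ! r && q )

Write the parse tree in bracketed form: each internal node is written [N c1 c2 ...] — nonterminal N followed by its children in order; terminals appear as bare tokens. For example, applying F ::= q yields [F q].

E
E || T
T || T
T && F || T
F && F || T
false && F || T
false && q || T
false && q || F
false && q || ( E )
false && q || ( T )
false && q || ( T && F )
false && q || ( F && F )
false && q || ( ! F && F )
false && q || ( ! r && F )
false && q || ( ! r && q )

[E [E [T [T [F false]] && [F q]]] || [T [F ( [E [T [T [F ! [F r]]] && [F q]]] )]]]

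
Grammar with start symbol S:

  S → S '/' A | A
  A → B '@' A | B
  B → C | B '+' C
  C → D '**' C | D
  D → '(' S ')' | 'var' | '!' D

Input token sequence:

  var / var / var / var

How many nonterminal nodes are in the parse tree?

20

[S [S [S [S [A [B [C [D var]]]]] / [A [B [C [D var]]]]] / [A [B [C [D var]]]]] / [A [B [C [D var]]]]]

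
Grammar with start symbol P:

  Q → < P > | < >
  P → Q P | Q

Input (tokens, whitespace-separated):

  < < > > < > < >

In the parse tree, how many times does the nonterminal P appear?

[P [Q < [P [Q < >]] >] [P [Q < >] [P [Q < >]]]]

4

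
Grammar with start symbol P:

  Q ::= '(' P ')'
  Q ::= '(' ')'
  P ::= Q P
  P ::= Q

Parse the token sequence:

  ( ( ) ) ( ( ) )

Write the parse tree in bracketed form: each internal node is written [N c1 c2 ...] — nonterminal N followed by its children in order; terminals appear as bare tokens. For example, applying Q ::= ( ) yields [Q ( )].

P
Q P
( P ) P
( Q ) P
( ( ) ) P
( ( ) ) Q
( ( ) ) ( P )
( ( ) ) ( Q )
( ( ) ) ( ( ) )

[P [Q ( [P [Q ( )]] )] [P [Q ( [P [Q ( )]] )]]]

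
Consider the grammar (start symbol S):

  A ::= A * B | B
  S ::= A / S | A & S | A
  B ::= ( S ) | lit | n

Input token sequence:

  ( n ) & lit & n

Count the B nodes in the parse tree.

[S [A [B ( [S [A [B n]]] )]] & [S [A [B lit]] & [S [A [B n]]]]]

4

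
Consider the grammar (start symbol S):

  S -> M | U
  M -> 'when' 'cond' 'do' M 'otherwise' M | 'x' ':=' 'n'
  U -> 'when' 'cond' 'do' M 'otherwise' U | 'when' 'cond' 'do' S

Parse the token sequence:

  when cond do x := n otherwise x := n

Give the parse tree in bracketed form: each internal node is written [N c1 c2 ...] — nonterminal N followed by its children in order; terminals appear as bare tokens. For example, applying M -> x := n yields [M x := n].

[S [M when cond do [M x := n] otherwise [M x := n]]]

S
M
when cond do M otherwise M
when cond do x := n otherwise M
when cond do x := n otherwise x := n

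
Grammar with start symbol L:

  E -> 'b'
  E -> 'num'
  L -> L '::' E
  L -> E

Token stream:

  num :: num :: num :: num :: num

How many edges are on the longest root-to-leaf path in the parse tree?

[L [L [L [L [L [E num]] :: [E num]] :: [E num]] :: [E num]] :: [E num]]

6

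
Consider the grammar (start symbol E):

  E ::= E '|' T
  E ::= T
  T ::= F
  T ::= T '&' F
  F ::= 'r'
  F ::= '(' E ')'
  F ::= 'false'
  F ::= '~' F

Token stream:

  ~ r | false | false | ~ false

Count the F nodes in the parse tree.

[E [E [E [E [T [F ~ [F r]]]] | [T [F false]]] | [T [F false]]] | [T [F ~ [F false]]]]

6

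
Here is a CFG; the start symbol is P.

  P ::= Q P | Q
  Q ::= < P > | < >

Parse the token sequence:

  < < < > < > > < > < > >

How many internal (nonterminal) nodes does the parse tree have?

[P [Q < [P [Q < [P [Q < >] [P [Q < >]]] >] [P [Q < >] [P [Q < >]]]] >]]

12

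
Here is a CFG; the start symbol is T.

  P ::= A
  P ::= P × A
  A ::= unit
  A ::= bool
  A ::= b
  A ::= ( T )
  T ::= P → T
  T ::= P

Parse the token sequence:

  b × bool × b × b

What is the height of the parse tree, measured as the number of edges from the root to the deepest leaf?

6

[T [P [P [P [P [A b]] × [A bool]] × [A b]] × [A b]]]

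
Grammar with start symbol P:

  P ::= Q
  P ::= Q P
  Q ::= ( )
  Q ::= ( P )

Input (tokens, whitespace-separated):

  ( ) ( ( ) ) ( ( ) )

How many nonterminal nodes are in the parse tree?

10

[P [Q ( )] [P [Q ( [P [Q ( )]] )] [P [Q ( [P [Q ( )]] )]]]]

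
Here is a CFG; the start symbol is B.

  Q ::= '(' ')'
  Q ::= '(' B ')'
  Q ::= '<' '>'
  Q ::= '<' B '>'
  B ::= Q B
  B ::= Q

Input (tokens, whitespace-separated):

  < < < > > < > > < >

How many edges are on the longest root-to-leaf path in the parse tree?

[B [Q < [B [Q < [B [Q < >]] >] [B [Q < >]]] >] [B [Q < >]]]

6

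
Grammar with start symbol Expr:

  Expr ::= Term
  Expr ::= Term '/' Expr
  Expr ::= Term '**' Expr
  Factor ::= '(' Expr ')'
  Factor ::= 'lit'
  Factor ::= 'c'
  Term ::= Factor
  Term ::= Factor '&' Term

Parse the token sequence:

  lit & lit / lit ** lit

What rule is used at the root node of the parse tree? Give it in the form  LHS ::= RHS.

[Expr [Term [Factor lit] & [Term [Factor lit]]] / [Expr [Term [Factor lit]] ** [Expr [Term [Factor lit]]]]]

Expr ::= Term '/' Expr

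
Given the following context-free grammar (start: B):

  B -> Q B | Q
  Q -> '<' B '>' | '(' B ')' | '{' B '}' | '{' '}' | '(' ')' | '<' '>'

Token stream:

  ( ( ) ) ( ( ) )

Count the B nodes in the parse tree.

[B [Q ( [B [Q ( )]] )] [B [Q ( [B [Q ( )]] )]]]

4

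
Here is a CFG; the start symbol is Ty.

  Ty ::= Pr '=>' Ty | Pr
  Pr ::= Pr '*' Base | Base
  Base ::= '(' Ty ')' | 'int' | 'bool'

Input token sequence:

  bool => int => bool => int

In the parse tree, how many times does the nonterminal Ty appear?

4

[Ty [Pr [Base bool]] => [Ty [Pr [Base int]] => [Ty [Pr [Base bool]] => [Ty [Pr [Base int]]]]]]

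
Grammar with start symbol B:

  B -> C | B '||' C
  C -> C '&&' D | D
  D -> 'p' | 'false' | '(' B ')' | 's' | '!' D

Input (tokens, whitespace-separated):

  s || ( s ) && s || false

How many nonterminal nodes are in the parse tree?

[B [B [B [C [D s]]] || [C [C [D ( [B [C [D s]]] )]] && [D s]]] || [C [D false]]]

14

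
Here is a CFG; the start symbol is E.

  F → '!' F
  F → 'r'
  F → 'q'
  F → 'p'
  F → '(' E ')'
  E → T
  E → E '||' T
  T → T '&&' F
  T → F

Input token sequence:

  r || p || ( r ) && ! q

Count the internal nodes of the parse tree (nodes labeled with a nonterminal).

[E [E [E [T [F r]]] || [T [F p]]] || [T [T [F ( [E [T [F r]]] )]] && [F ! [F q]]]]

15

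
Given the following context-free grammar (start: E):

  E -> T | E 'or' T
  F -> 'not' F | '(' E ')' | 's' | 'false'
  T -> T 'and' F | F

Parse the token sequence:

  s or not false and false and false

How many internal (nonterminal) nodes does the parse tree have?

[E [E [T [F s]]] or [T [T [T [F not [F false]]] and [F false]] and [F false]]]

11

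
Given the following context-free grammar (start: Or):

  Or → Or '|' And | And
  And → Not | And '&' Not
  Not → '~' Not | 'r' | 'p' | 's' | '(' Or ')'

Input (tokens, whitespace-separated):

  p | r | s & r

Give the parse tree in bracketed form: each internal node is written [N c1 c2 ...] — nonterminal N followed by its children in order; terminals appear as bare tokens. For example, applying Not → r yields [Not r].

Or
Or | And
Or | And | And
And | And | And
Not | And | And
p | And | And
p | Not | And
p | r | And
p | r | And & Not
p | r | Not & Not
p | r | s & Not
p | r | s & r

[Or [Or [Or [And [Not p]]] | [And [Not r]]] | [And [And [Not s]] & [Not r]]]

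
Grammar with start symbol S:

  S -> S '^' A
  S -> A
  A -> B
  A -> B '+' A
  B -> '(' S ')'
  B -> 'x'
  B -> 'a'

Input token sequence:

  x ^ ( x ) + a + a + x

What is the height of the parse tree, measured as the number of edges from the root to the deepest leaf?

[S [S [A [B x]]] ^ [A [B ( [S [A [B x]]] )] + [A [B a] + [A [B a] + [A [B x]]]]]]

6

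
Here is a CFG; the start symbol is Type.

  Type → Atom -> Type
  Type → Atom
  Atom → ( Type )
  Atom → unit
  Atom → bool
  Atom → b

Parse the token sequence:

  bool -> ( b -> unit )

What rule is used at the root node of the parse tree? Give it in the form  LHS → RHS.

Type → Atom -> Type

[Type [Atom bool] -> [Type [Atom ( [Type [Atom b] -> [Type [Atom unit]]] )]]]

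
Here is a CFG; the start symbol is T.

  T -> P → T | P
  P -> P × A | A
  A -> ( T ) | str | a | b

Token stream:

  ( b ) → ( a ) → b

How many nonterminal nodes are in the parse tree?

15

[T [P [A ( [T [P [A b]]] )]] → [T [P [A ( [T [P [A a]]] )]] → [T [P [A b]]]]]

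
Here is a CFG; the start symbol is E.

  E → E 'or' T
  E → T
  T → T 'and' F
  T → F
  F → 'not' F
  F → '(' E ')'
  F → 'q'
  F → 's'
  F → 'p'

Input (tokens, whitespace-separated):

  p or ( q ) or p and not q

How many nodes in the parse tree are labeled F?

6

[E [E [E [T [F p]]] or [T [F ( [E [T [F q]]] )]]] or [T [T [F p]] and [F not [F q]]]]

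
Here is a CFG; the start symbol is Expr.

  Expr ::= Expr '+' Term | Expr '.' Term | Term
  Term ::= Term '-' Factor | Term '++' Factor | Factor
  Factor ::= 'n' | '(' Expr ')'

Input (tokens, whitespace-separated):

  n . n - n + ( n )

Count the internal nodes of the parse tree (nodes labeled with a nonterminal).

14

[Expr [Expr [Expr [Term [Factor n]]] . [Term [Term [Factor n]] - [Factor n]]] + [Term [Factor ( [Expr [Term [Factor n]]] )]]]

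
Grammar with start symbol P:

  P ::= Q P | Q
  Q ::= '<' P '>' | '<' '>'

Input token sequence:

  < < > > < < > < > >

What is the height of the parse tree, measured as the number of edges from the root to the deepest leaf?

[P [Q < [P [Q < >]] >] [P [Q < [P [Q < >] [P [Q < >]]] >]]]

6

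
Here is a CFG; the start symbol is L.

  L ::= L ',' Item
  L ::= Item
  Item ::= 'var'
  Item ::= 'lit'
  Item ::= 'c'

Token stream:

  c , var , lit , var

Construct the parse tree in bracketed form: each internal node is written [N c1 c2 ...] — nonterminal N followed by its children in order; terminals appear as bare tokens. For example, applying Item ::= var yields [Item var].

L
L , Item
L , Item , Item
L , Item , Item , Item
Item , Item , Item , Item
c , Item , Item , Item
c , var , Item , Item
c , var , lit , Item
c , var , lit , var

[L [L [L [L [Item c]] , [Item var]] , [Item lit]] , [Item var]]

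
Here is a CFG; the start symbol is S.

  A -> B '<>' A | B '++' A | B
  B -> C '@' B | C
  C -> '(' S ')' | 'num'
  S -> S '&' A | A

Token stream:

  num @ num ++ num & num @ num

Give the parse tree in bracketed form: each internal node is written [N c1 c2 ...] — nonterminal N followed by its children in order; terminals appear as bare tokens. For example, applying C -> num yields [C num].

[S [S [A [B [C num] @ [B [C num]]] ++ [A [B [C num]]]]] & [A [B [C num] @ [B [C num]]]]]

S
S & A
A & A
B ++ A & A
C @ B ++ A & A
num @ B ++ A & A
num @ C ++ A & A
num @ num ++ A & A
num @ num ++ B & A
num @ num ++ C & A
num @ num ++ num & A
num @ num ++ num & B
num @ num ++ num & C @ B
num @ num ++ num & num @ B
num @ num ++ num & num @ C
num @ num ++ num & num @ num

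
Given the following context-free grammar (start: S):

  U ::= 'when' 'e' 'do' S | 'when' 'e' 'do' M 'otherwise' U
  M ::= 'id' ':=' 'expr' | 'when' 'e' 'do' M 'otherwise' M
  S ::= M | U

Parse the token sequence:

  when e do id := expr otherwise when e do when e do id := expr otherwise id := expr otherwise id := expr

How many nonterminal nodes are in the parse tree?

8

[S [M when e do [M id := expr] otherwise [M when e do [M when e do [M id := expr] otherwise [M id := expr]] otherwise [M id := expr]]]]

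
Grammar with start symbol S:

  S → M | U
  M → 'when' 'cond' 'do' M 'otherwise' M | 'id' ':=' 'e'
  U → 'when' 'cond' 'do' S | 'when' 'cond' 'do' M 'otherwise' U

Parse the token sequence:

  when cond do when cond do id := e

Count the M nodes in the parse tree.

[S [U when cond do [S [U when cond do [S [M id := e]]]]]]

1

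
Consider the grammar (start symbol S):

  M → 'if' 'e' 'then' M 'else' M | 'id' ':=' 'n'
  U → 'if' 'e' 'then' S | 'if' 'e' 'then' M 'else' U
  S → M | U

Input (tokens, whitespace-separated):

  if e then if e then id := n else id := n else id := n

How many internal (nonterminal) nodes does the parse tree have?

[S [M if e then [M if e then [M id := n] else [M id := n]] else [M id := n]]]

6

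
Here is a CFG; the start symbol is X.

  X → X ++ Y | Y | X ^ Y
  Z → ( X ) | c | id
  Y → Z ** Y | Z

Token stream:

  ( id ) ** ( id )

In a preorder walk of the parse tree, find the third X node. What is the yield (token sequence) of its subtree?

id

[X [Y [Z ( [X [Y [Z id]]] )] ** [Y [Z ( [X [Y [Z id]]] )]]]]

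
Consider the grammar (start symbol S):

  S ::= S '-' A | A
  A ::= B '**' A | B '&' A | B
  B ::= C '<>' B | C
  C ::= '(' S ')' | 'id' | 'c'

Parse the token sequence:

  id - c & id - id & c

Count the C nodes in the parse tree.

5

[S [S [S [A [B [C id]]]] - [A [B [C c]] & [A [B [C id]]]]] - [A [B [C id]] & [A [B [C c]]]]]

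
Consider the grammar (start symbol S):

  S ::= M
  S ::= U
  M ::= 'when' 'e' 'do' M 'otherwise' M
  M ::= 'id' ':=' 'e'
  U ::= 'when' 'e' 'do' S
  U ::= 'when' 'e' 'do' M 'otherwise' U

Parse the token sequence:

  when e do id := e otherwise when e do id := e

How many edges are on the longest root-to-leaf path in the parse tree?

5

[S [U when e do [M id := e] otherwise [U when e do [S [M id := e]]]]]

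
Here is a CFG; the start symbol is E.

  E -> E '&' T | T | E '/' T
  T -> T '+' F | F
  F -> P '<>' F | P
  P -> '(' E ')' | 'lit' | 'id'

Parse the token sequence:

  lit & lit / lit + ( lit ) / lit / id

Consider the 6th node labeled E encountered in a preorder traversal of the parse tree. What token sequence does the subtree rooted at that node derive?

[E [E [E [E [E [T [F [P lit]]]] & [T [F [P lit]]]] / [T [T [F [P lit]]] + [F [P ( [E [T [F [P lit]]]] )]]]] / [T [F [P lit]]]] / [T [F [P id]]]]

lit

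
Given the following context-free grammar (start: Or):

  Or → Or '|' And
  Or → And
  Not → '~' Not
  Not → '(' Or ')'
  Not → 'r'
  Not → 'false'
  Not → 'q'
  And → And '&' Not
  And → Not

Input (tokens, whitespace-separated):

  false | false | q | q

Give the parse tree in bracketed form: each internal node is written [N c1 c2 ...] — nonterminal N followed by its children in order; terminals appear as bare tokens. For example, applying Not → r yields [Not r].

[Or [Or [Or [Or [And [Not false]]] | [And [Not false]]] | [And [Not q]]] | [And [Not q]]]

Or
Or | And
Or | And | And
Or | And | And | And
And | And | And | And
Not | And | And | And
false | And | And | And
false | Not | And | And
false | false | And | And
false | false | Not | And
false | false | q | And
false | false | q | Not
false | false | q | q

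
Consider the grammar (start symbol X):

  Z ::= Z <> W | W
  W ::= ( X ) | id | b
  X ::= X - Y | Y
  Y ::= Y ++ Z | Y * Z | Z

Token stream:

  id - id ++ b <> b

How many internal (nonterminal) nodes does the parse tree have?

[X [X [Y [Z [W id]]]] - [Y [Y [Z [W id]]] ++ [Z [Z [W b]] <> [W b]]]]

13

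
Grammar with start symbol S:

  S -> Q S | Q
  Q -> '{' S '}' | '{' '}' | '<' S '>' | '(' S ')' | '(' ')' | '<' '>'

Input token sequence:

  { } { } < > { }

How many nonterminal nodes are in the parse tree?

8

[S [Q { }] [S [Q { }] [S [Q < >] [S [Q { }]]]]]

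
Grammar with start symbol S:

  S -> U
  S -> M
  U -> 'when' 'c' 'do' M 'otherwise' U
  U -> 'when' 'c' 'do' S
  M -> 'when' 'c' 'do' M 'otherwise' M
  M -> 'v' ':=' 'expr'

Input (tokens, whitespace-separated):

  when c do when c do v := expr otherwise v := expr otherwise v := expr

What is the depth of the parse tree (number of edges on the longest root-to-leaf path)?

4

[S [M when c do [M when c do [M v := expr] otherwise [M v := expr]] otherwise [M v := expr]]]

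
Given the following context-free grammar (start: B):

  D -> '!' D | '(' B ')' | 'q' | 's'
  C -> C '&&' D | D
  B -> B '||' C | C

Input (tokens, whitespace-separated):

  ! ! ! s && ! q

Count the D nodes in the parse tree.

6

[B [C [C [D ! [D ! [D ! [D s]]]]] && [D ! [D q]]]]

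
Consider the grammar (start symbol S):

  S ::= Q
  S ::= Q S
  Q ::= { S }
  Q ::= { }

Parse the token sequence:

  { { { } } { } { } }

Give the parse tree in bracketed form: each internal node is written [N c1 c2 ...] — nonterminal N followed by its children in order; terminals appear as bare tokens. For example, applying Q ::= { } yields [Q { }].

S
Q
{ S }
{ Q S }
{ { S } S }
{ { Q } S }
{ { { } } S }
{ { { } } Q S }
{ { { } } { } S }
{ { { } } { } Q }
{ { { } } { } { } }

[S [Q { [S [Q { [S [Q { }]] }] [S [Q { }] [S [Q { }]]]] }]]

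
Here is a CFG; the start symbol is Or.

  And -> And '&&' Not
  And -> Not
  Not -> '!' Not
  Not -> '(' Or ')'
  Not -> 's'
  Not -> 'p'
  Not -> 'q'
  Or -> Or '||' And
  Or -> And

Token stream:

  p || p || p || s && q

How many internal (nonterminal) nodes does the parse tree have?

[Or [Or [Or [Or [And [Not p]]] || [And [Not p]]] || [And [Not p]]] || [And [And [Not s]] && [Not q]]]

14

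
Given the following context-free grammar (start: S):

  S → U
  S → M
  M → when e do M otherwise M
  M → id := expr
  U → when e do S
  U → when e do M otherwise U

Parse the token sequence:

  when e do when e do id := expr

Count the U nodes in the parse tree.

2

[S [U when e do [S [U when e do [S [M id := expr]]]]]]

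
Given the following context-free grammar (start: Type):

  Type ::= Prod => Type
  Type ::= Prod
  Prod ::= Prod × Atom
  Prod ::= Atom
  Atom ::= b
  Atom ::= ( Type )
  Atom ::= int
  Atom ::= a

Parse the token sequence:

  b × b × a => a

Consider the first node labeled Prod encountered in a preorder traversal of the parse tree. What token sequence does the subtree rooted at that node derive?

b × b × a

[Type [Prod [Prod [Prod [Atom b]] × [Atom b]] × [Atom a]] => [Type [Prod [Atom a]]]]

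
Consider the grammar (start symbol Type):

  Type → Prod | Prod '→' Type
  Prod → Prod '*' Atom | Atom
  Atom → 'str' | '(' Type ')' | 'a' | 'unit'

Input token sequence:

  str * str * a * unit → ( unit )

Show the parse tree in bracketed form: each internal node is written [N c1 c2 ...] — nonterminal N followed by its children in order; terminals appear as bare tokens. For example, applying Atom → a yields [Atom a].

[Type [Prod [Prod [Prod [Prod [Atom str]] * [Atom str]] * [Atom a]] * [Atom unit]] → [Type [Prod [Atom ( [Type [Prod [Atom unit]]] )]]]]

Type
Prod → Type
Prod * Atom → Type
Prod * Atom * Atom → Type
Prod * Atom * Atom * Atom → Type
Atom * Atom * Atom * Atom → Type
str * Atom * Atom * Atom → Type
str * str * Atom * Atom → Type
str * str * a * Atom → Type
str * str * a * unit → Type
str * str * a * unit → Prod
str * str * a * unit → Atom
str * str * a * unit → ( Type )
str * str * a * unit → ( Prod )
str * str * a * unit → ( Atom )
str * str * a * unit → ( unit )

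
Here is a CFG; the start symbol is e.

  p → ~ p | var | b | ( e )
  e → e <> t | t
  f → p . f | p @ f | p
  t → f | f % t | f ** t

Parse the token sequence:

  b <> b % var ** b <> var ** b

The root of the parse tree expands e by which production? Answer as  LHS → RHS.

e → e <> t

[e [e [e [t [f [p b]]]] <> [t [f [p b]] % [t [f [p var]] ** [t [f [p b]]]]]] <> [t [f [p var]] ** [t [f [p b]]]]]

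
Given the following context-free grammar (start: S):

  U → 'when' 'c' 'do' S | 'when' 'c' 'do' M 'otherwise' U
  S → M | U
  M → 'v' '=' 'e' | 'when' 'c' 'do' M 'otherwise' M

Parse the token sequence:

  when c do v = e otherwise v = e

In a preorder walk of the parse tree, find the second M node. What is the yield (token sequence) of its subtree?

[S [M when c do [M v = e] otherwise [M v = e]]]

v = e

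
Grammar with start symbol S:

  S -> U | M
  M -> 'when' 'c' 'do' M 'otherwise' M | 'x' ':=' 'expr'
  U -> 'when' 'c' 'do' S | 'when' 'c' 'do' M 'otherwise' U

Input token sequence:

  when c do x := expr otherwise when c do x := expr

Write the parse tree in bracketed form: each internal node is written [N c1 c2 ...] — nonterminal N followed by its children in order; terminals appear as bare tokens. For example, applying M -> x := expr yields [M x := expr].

S
U
when c do M otherwise U
when c do x := expr otherwise U
when c do x := expr otherwise when c do S
when c do x := expr otherwise when c do M
when c do x := expr otherwise when c do x := expr

[S [U when c do [M x := expr] otherwise [U when c do [S [M x := expr]]]]]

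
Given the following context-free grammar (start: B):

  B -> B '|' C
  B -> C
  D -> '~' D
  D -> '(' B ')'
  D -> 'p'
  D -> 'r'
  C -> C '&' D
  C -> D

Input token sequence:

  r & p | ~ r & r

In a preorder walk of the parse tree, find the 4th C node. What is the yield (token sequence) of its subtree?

~ r

[B [B [C [C [D r]] & [D p]]] | [C [C [D ~ [D r]]] & [D r]]]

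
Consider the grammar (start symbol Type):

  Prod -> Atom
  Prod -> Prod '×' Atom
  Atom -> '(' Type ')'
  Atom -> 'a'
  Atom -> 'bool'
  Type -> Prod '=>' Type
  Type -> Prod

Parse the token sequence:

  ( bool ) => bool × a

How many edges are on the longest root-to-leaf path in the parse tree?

[Type [Prod [Atom ( [Type [Prod [Atom bool]]] )]] => [Type [Prod [Prod [Atom bool]] × [Atom a]]]]

6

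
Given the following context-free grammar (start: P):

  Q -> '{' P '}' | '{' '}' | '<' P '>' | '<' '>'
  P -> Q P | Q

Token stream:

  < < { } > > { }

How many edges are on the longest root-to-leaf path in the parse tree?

[P [Q < [P [Q < [P [Q { }]] >]] >] [P [Q { }]]]

6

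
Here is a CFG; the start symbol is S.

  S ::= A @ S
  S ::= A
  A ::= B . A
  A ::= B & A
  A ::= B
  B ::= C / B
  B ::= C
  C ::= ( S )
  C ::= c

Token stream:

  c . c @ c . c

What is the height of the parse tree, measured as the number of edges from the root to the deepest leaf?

[S [A [B [C c]] . [A [B [C c]]]] @ [S [A [B [C c]] . [A [B [C c]]]]]]

6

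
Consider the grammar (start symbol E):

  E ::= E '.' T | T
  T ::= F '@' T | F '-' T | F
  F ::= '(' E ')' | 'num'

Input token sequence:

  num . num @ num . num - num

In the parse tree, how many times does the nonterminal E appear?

3

[E [E [E [T [F num]]] . [T [F num] @ [T [F num]]]] . [T [F num] - [T [F num]]]]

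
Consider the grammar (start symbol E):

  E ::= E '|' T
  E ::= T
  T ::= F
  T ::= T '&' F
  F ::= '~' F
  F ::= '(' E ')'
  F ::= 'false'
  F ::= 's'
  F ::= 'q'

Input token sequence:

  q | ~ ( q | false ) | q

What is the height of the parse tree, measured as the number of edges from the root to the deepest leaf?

9

[E [E [E [T [F q]]] | [T [F ~ [F ( [E [E [T [F q]]] | [T [F false]]] )]]]] | [T [F q]]]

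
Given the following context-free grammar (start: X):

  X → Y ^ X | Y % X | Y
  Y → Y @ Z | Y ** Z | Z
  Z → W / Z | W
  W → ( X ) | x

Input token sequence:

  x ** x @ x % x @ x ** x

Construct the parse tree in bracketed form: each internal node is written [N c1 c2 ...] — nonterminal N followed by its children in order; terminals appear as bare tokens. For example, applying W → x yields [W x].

[X [Y [Y [Y [Z [W x]]] ** [Z [W x]]] @ [Z [W x]]] % [X [Y [Y [Y [Z [W x]]] @ [Z [W x]]] ** [Z [W x]]]]]

X
Y % X
Y @ Z % X
Y ** Z @ Z % X
Z ** Z @ Z % X
W ** Z @ Z % X
x ** Z @ Z % X
x ** W @ Z % X
x ** x @ Z % X
x ** x @ W % X
x ** x @ x % X
x ** x @ x % Y
x ** x @ x % Y ** Z
x ** x @ x % Y @ Z ** Z
x ** x @ x % Z @ Z ** Z
x ** x @ x % W @ Z ** Z
x ** x @ x % x @ Z ** Z
x ** x @ x % x @ W ** Z
x ** x @ x % x @ x ** Z
x ** x @ x % x @ x ** W
x ** x @ x % x @ x ** x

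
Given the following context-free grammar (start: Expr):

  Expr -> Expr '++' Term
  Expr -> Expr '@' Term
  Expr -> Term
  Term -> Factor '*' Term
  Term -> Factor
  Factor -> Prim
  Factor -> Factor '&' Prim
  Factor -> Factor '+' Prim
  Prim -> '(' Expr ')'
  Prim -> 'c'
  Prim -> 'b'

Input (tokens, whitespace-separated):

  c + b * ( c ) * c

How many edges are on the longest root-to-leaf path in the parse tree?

9

[Expr [Term [Factor [Factor [Prim c]] + [Prim b]] * [Term [Factor [Prim ( [Expr [Term [Factor [Prim c]]]] )]] * [Term [Factor [Prim c]]]]]]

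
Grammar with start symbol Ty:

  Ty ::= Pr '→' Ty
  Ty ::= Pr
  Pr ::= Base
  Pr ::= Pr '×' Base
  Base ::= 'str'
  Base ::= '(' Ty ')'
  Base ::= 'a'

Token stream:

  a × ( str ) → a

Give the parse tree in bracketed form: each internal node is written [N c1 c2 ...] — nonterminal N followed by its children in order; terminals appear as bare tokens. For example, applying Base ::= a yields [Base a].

[Ty [Pr [Pr [Base a]] × [Base ( [Ty [Pr [Base str]]] )]] → [Ty [Pr [Base a]]]]

Ty
Pr → Ty
Pr × Base → Ty
Base × Base → Ty
a × Base → Ty
a × ( Ty ) → Ty
a × ( Pr ) → Ty
a × ( Base ) → Ty
a × ( str ) → Ty
a × ( str ) → Pr
a × ( str ) → Base
a × ( str ) → a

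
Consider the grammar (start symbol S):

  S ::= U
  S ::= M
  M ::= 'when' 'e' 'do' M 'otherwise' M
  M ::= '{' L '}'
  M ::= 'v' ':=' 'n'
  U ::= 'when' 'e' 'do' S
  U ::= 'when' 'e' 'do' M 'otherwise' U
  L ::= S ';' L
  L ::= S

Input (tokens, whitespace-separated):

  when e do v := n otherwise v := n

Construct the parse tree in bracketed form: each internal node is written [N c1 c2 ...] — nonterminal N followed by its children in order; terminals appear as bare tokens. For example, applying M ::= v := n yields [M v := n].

S
M
when e do M otherwise M
when e do v := n otherwise M
when e do v := n otherwise v := n

[S [M when e do [M v := n] otherwise [M v := n]]]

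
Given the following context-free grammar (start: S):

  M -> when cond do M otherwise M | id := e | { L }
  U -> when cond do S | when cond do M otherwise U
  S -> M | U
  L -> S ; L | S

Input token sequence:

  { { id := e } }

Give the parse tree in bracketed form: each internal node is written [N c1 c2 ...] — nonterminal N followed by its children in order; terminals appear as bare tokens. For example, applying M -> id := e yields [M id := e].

[S [M { [L [S [M { [L [S [M id := e]]] }]]] }]]

S
M
{ L }
{ S }
{ M }
{ { L } }
{ { S } }
{ { M } }
{ { id := e } }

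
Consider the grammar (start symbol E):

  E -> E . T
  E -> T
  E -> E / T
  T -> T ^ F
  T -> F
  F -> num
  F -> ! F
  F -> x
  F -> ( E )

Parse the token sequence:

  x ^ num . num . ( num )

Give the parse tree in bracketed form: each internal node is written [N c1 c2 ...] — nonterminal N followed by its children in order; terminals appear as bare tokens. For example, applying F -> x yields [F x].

[E [E [E [T [T [F x]] ^ [F num]]] . [T [F num]]] . [T [F ( [E [T [F num]]] )]]]

E
E . T
E . T . T
T . T . T
T ^ F . T . T
F ^ F . T . T
x ^ F . T . T
x ^ num . T . T
x ^ num . F . T
x ^ num . num . T
x ^ num . num . F
x ^ num . num . ( E )
x ^ num . num . ( T )
x ^ num . num . ( F )
x ^ num . num . ( num )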